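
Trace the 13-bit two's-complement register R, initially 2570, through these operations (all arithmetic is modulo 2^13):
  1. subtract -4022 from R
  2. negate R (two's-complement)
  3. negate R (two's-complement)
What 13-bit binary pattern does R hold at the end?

Start: R = 2570 = 0101000001010.
R = 2570 − (-4022) = 6592; wraps to -1600 = 1100111000000
R = −(-1600) = 1600 = 0011001000000
R = −(1600) = -1600 = 1100111000000

1100111000000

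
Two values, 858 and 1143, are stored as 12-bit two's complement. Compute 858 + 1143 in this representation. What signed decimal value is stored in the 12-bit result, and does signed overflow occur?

2001; no overflow

858 → 001101011010
1143 → 010001110111
  001101011010
+ 010001110111
= 011111010001
Result 011111010001: MSB = 0 → value 2001.
Both addends are non-negative and so is the stored result: no signed overflow.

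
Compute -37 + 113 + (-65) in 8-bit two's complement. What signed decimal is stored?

-37 + 113 = 76 (01001100)
76 + (-65) = 11 (00001011)

11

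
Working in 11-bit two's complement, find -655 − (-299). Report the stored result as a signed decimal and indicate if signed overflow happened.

-356; no overflow

-655 → 10101110001
-299 → 11011010101
Subtract via negate-and-add: invert 11011010101 + 1 = 00100101011 (i.e. 299).
  10101110001
+ 00100101011
= 11010011100
Result 11010011100: MSB = 1 → 1692 − 2048 = -356.
Addends (after negating the subtrahend) have opposite signs, so signed overflow cannot occur.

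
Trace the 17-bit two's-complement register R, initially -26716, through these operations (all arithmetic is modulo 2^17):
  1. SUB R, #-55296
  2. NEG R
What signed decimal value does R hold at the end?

-28580

Start: R = -26716 = 11001011110100100.
R = -26716 − (-55296) = 28580 = 00110111110100100
R = −(28580) = -28580 = 11001000001011100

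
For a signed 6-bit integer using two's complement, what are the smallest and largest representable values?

Minimum: −2^5 = -32.
Maximum: 2^5 − 1 = 31.

min = -32, max = 31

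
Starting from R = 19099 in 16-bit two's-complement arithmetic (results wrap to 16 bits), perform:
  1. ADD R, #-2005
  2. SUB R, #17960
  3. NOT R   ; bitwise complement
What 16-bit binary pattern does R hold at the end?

Start: R = 19099 = 0100101010011011.
R = 19099 + (-2005) = 17094 = 0100001011000110
R = 17094 − 17960 = -866 = 1111110010011110
R = NOT 1111110010011110 = 0000001101100001 = 865

0000001101100001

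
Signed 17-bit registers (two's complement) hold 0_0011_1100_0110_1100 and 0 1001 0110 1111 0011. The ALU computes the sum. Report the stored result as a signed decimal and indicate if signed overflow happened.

0_0011_1100_0110_1100 → 00011110001101100 = 15468 (signed)
0 1001 0110 1111 0011 → 01001011011110011 = 38643 (signed)
  00011110001101100
+ 01001011011110011
= 01101001101011111
Result 01101001101011111: MSB = 0 → value 54111.
Both addends are non-negative and so is the stored result: no signed overflow.

54111; no overflow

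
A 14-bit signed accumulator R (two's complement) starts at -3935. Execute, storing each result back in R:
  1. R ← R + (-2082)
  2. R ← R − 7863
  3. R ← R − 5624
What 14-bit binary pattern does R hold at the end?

Start: R = -3935 = 11000010100001.
R = -3935 + (-2082) = -6017 = 10100001111111
R = -6017 − 7863 = -13880; wraps to 2504 = 00100111001000
R = 2504 − 5624 = -3120 = 11001111010000

11001111010000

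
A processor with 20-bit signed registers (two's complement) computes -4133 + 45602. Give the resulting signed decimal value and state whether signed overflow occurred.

-4133 → 11111110111111011011
45602 → 00001011001000100010
  11111110111111011011
+ 00001011001000100010
= 00001010000111111101  (discard carry-out 1)
Result 00001010000111111101: MSB = 0 → value 41469.
Addends have opposite signs, so signed overflow cannot occur.

41469; no overflow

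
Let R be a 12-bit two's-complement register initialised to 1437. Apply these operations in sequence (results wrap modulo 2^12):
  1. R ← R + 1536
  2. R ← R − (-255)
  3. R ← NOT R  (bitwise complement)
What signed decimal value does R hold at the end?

Start: R = 1437 = 010110011101.
R = 1437 + 1536 = 2973; wraps to -1123 = 101110011101
R = -1123 − (-255) = -868 = 110010011100
R = NOT 110010011100 = 001101100011 = 867

867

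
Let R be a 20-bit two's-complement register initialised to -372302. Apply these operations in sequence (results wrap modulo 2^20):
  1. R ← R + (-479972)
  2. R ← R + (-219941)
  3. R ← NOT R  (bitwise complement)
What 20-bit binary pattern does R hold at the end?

Start: R = -372302 = 10100101000110110010.
R = -372302 + (-479972) = -852274; wraps to 196302 = 00101111111011001110
R = 196302 + (-219941) = -23639 = 11111010001110101001
R = NOT 11111010001110101001 = 00000101110001010110 = 23638

00000101110001010110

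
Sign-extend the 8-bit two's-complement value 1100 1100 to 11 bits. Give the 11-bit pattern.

MSB of 11001100 is 1; replicate it into the new high bits.
111|11001100 → 11111001100 (still -52).

11111001100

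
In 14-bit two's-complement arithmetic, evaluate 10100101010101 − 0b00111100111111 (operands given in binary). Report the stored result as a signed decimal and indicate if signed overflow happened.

10100101010101 = -5803 (signed)
0b00111100111111 → 00111100111111 = 3903 (signed)
Subtract via negate-and-add: invert 00111100111111 + 1 = 11000011000001 (i.e. -3903).
  10100101010101
+ 11000011000001
= 01101000010110  (discard carry-out 1)
Result 01101000010110: MSB = 0 → value 6678.
Both addends (after negating the subtrahend) are negative but the stored result is non-negative: signed overflow. The true value -5803 − 3903 = -9706 lies outside [-8192, 8191].

6678; overflow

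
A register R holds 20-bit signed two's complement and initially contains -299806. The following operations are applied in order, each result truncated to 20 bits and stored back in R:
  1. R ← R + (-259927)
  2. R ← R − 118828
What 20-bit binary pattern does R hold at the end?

Start: R = -299806 = 10110110110011100010.
R = -299806 + (-259927) = -559733; wraps to 488843 = 01110111010110001011
R = 488843 − 118828 = 370015 = 01011010010101011111

01011010010101011111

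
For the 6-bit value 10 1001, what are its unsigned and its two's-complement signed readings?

Unsigned: 101001 = 41.
Signed: MSB=1 → 41 − 64 = -23.

unsigned = 41, signed = -23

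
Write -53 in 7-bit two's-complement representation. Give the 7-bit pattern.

|-53| = 53 = 0110101 in 7 bits.
Invert the bits: 1001010. Add 1: 1001011.
Check: 1001011 reads as 75 − 128 = -53.

1001011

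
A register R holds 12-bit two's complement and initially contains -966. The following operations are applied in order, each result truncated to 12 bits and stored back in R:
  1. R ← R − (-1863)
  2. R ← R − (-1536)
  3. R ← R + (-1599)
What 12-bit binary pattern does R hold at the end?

001101000010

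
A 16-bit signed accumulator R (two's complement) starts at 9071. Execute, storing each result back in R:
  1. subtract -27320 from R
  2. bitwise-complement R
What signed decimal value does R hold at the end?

Start: R = 9071 = 0010001101101111.
R = 9071 − (-27320) = 36391; wraps to -29145 = 1000111000100111
R = NOT 1000111000100111 = 0111000111011000 = 29144

29144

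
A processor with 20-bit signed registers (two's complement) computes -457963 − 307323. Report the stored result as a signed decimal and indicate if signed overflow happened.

-457963 → 10010000001100010101
307323 → 01001011000001111011
Subtract via negate-and-add: invert 01001011000001111011 + 1 = 10110100111110000101 (i.e. -307323).
  10010000001100010101
+ 10110100111110000101
= 01000101001010011010  (discard carry-out 1)
Result 01000101001010011010: MSB = 0 → value 283290.
Both addends (after negating the subtrahend) are negative but the stored result is non-negative: signed overflow. The true value -457963 − 307323 = -765286 lies outside [-524288, 524287].

283290; overflow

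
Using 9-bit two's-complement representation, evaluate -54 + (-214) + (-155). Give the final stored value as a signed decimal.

89

-54 + (-214) = -268 → wraps to 244 (011110100)
244 + (-155) = 89 (001011001)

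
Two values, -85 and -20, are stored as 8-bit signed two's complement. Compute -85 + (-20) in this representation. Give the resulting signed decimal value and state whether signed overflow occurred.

-85 → 10101011
-20 → 11101100
  10101011
+ 11101100
= 10010111  (discard carry-out 1)
Result 10010111: MSB = 1 → 151 − 256 = -105.
Both addends are negative and so is the stored result: no signed overflow.

-105; no overflow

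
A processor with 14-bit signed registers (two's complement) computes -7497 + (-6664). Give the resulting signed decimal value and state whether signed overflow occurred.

-7497 → 10001010110111
-6664 → 10010111111000
  10001010110111
+ 10010111111000
= 00100010101111  (discard carry-out 1)
Result 00100010101111: MSB = 0 → value 2223.
Both addends are negative but the stored result is non-negative: signed overflow. The true value -7497 + (-6664) = -14161 lies outside [-8192, 8191].

2223; overflow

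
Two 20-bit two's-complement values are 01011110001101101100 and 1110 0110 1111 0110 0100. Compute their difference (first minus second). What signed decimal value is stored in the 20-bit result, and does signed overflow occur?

01011110001101101100 = 385900 (signed)
1110 0110 1111 0110 0100 → 11100110111101100100 = -102556 (signed)
Subtract via negate-and-add: invert 11100110111101100100 + 1 = 00011001000010011100 (i.e. 102556).
  01011110001101101100
+ 00011001000010011100
= 01110111010000001000
Result 01110111010000001000: MSB = 0 → value 488456.
Both addends (after negating the subtrahend) are non-negative and so is the stored result: no signed overflow.

488456; no overflow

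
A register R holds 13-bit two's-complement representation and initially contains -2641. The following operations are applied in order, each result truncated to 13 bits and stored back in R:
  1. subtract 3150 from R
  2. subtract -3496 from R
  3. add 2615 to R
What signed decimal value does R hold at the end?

Start: R = -2641 = 1010110101111.
R = -2641 − 3150 = -5791; wraps to 2401 = 0100101100001
R = 2401 − (-3496) = 5897; wraps to -2295 = 1011100001001
R = -2295 + 2615 = 320 = 0000101000000

320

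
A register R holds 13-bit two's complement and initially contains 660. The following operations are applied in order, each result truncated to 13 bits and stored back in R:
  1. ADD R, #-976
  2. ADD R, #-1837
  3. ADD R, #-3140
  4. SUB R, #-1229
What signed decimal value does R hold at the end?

Start: R = 660 = 0001010010100.
R = 660 + (-976) = -316 = 1111011000100
R = -316 + (-1837) = -2153 = 1011110010111
R = -2153 + (-3140) = -5293; wraps to 2899 = 0101101010011
R = 2899 − (-1229) = 4128; wraps to -4064 = 1000000100000

-4064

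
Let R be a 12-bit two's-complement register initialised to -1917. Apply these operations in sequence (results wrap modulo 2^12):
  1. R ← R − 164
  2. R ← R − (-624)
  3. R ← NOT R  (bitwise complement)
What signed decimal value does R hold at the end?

1456

Start: R = -1917 = 100010000011.
R = -1917 − 164 = -2081; wraps to 2015 = 011111011111
R = 2015 − (-624) = 2639; wraps to -1457 = 101001001111
R = NOT 101001001111 = 010110110000 = 1456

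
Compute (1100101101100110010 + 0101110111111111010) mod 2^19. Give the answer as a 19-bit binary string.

0010100101100101100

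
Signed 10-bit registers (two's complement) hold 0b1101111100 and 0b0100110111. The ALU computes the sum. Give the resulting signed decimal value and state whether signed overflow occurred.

179; no overflow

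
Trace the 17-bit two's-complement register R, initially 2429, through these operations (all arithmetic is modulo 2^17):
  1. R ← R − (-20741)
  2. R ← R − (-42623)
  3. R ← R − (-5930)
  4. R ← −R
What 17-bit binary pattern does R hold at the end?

Start: R = 2429 = 00000100101111101.
R = 2429 − (-20741) = 23170 = 00101101010000010
R = 23170 − (-42623) = 65793; wraps to -65279 = 10000000100000001
R = -65279 − (-5930) = -59349 = 10001100000101011
R = −(-59349) = 59349 = 01110011111010101

01110011111010101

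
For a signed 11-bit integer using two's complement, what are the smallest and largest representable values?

Minimum: −2^10 = -1024.
Maximum: 2^10 − 1 = 1023.

min = -1024, max = 1023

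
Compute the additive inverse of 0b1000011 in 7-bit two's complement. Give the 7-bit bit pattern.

Invert: 0111100. Add 1: 0111101.

0111101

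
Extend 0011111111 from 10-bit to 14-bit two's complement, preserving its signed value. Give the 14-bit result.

MSB of 0011111111 is 0; replicate it into the new high bits.
0000|0011111111 → 00000011111111 (still 255).

00000011111111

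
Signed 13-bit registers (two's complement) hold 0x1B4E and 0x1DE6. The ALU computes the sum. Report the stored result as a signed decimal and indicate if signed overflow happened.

0x1B4E = 1101101001110 = -1202 (signed)
0x1DE6 = 1110111100110 = -538 (signed)
  1101101001110
+ 1110111100110
= 1100100110100  (discard carry-out 1)
Result 1100100110100: MSB = 1 → 6452 − 8192 = -1740.
Both addends are negative and so is the stored result: no signed overflow.

-1740; no overflow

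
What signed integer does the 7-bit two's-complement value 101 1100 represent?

MSB is 1, so the value is negative.
Invert: 0100011. Add 1: 0100100 = 36. So the value is −36.

-36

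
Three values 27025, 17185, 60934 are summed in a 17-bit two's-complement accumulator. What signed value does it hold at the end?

-25928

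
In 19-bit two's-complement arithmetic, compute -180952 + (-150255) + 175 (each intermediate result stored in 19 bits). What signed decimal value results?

-180952 + (-150255) = -331207 → wraps to 193081 (0101111001000111001)
193081 + 175 = 193256 (0101111001011101000)

193256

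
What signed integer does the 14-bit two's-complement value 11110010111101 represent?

MSB is 1, so the value is negative.
Unsigned reading: 15549. Subtract 2^14 = 16384: 15549 − 16384 = -835.

-835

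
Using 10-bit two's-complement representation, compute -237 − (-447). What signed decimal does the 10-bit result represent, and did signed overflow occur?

210; no overflow

-237 → 1100010011
-447 → 1001000001
Subtract via negate-and-add: invert 1001000001 + 1 = 0110111111 (i.e. 447).
  1100010011
+ 0110111111
= 0011010010  (discard carry-out 1)
Result 0011010010: MSB = 0 → value 210.
Addends (after negating the subtrahend) have opposite signs, so signed overflow cannot occur.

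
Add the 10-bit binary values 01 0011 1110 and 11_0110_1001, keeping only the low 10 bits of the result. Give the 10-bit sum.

0010100111

  0100111110
+ 1101101001
= 0010100111  (discard carry-out 1)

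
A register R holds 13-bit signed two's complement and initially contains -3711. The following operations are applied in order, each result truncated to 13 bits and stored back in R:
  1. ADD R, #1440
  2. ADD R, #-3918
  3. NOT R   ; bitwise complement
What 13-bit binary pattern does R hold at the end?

Start: R = -3711 = 1000110000001.
R = -3711 + 1440 = -2271 = 1011100100001
R = -2271 + (-3918) = -6189; wraps to 2003 = 0011111010011
R = NOT 0011111010011 = 1100000101100 = -2004

1100000101100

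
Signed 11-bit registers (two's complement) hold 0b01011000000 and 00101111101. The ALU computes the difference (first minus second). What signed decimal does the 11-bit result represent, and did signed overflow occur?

0b01011000000 → 01011000000 = 704 (signed)
00101111101 = 381 (signed)
Subtract via negate-and-add: invert 00101111101 + 1 = 11010000011 (i.e. -381).
  01011000000
+ 11010000011
= 00101000011  (discard carry-out 1)
Result 00101000011: MSB = 0 → value 323.
Addends (after negating the subtrahend) have opposite signs, so signed overflow cannot occur.

323; no overflow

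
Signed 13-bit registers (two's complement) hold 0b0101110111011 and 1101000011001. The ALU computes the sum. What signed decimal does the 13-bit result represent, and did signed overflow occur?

0b0101110111011 → 0101110111011 = 3003 (signed)
1101000011001 = -1511 (signed)
  0101110111011
+ 1101000011001
= 0010111010100  (discard carry-out 1)
Result 0010111010100: MSB = 0 → value 1492.
Addends have opposite signs, so signed overflow cannot occur.

1492; no overflow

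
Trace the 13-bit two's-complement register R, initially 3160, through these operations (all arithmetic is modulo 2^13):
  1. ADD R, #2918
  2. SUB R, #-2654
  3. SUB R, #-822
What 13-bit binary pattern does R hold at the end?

Start: R = 3160 = 0110001011000.
R = 3160 + 2918 = 6078; wraps to -2114 = 1011110111110
R = -2114 − (-2654) = 540 = 0001000011100
R = 540 − (-822) = 1362 = 0010101010010

0010101010010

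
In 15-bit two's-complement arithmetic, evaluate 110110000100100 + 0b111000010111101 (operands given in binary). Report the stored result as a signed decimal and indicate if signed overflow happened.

-8991; no overflow

110110000100100 = -5084 (signed)
0b111000010111101 → 111000010111101 = -3907 (signed)
  110110000100100
+ 111000010111101
= 101110011100001  (discard carry-out 1)
Result 101110011100001: MSB = 1 → 23777 − 32768 = -8991.
Both addends are negative and so is the stored result: no signed overflow.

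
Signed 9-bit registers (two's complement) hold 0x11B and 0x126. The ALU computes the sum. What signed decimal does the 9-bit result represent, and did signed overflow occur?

65; overflow

0x11B = 100011011 = -229 (signed)
0x126 = 100100110 = -218 (signed)
  100011011
+ 100100110
= 001000001  (discard carry-out 1)
Result 001000001: MSB = 0 → value 65.
Both addends are negative but the stored result is non-negative: signed overflow. The true value -229 + (-218) = -447 lies outside [-256, 255].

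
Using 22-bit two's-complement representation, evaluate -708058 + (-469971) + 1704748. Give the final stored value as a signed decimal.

-708058 + (-469971) = -1178029 (1011100000011001010011)
-1178029 + 1704748 = 526719 (0010000000100101111111)

526719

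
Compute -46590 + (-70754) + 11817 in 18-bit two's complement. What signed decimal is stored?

-46590 + (-70754) = -117344 (100011010110100000)
-117344 + 11817 = -105527 (100110001111001001)

-105527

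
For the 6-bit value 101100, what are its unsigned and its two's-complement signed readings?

unsigned = 44, signed = -20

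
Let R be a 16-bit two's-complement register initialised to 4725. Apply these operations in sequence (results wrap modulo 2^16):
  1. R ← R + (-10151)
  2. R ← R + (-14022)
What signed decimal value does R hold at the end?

Start: R = 4725 = 0001001001110101.
R = 4725 + (-10151) = -5426 = 1110101011001110
R = -5426 + (-14022) = -19448 = 1011010000001000

-19448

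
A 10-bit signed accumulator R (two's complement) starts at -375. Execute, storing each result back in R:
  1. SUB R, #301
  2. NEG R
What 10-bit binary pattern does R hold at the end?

Start: R = -375 = 1010001001.
R = -375 − 301 = -676; wraps to 348 = 0101011100
R = −(348) = -348 = 1010100100

1010100100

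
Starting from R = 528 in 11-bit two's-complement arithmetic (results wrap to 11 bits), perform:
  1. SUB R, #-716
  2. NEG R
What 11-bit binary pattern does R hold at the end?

01100100100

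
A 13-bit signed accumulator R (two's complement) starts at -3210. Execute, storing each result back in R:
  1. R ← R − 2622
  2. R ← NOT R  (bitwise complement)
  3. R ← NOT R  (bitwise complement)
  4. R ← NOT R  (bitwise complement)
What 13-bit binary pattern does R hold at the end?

1011011000111

Start: R = -3210 = 1001101110110.
R = -3210 − 2622 = -5832; wraps to 2360 = 0100100111000
R = NOT 0100100111000 = 1011011000111 = -2361
R = NOT 1011011000111 = 0100100111000 = 2360
R = NOT 0100100111000 = 1011011000111 = -2361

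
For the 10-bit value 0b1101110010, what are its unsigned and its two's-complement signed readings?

unsigned = 882, signed = -142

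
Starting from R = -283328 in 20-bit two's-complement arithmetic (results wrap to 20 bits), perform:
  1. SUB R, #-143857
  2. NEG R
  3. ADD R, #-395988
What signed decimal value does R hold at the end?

Start: R = -283328 = 10111010110101000000.
R = -283328 − (-143857) = -139471 = 11011101111100110001
R = −(-139471) = 139471 = 00100010000011001111
R = 139471 + (-395988) = -256517 = 11000001010111111011

-256517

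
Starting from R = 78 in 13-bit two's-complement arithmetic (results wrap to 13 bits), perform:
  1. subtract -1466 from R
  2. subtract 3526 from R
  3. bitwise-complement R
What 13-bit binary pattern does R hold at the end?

Start: R = 78 = 0000001001110.
R = 78 − (-1466) = 1544 = 0011000001000
R = 1544 − 3526 = -1982 = 1100001000010
R = NOT 1100001000010 = 0011110111101 = 1981

0011110111101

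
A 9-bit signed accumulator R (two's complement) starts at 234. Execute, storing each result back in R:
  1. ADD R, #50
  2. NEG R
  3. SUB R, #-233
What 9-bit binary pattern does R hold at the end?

Start: R = 234 = 011101010.
R = 234 + 50 = 284; wraps to -228 = 100011100
R = −(-228) = 228 = 011100100
R = 228 − (-233) = 461; wraps to -51 = 111001101

111001101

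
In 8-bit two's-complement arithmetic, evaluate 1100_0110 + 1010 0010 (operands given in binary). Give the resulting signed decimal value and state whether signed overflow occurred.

104; overflow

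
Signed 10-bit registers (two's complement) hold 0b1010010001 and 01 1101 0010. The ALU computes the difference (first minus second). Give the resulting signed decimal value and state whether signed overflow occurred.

191; overflow

0b1010010001 → 1010010001 = -367 (signed)
01 1101 0010 → 0111010010 = 466 (signed)
Subtract via negate-and-add: invert 0111010010 + 1 = 1000101110 (i.e. -466).
  1010010001
+ 1000101110
= 0010111111  (discard carry-out 1)
Result 0010111111: MSB = 0 → value 191.
Both addends (after negating the subtrahend) are negative but the stored result is non-negative: signed overflow. The true value -367 − 466 = -833 lies outside [-512, 511].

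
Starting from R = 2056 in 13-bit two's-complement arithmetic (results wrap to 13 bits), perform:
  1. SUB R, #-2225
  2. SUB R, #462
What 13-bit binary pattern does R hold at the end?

0111011101011

Start: R = 2056 = 0100000001000.
R = 2056 − (-2225) = 4281; wraps to -3911 = 1000010111001
R = -3911 − 462 = -4373; wraps to 3819 = 0111011101011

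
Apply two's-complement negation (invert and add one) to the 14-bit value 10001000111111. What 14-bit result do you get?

Invert: 01110111000000. Add 1: 01110111000001.

01110111000001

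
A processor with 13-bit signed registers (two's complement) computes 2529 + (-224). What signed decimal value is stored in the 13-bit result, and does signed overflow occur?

2529 → 0100111100001
-224 → 1111100100000
  0100111100001
+ 1111100100000
= 0100100000001  (discard carry-out 1)
Result 0100100000001: MSB = 0 → value 2305.
Addends have opposite signs, so signed overflow cannot occur.

2305; no overflow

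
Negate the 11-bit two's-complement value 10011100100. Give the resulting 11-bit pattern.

01100011100

Invert: 01100011011. Add 1: 01100011100.
Check: 10011100100 = -796, 01100011100 = 796.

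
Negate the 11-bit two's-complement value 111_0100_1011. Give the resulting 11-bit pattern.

Invert: 00010110100. Add 1: 00010110101.
Check: 11101001011 = -181, 00010110101 = 181.

00010110101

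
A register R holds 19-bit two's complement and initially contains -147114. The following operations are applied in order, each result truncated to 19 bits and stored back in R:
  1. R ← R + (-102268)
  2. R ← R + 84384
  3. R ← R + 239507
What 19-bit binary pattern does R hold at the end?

0010010001100001101

Start: R = -147114 = 1011100000101010110.
R = -147114 + (-102268) = -249382 = 1000011000111011010
R = -249382 + 84384 = -164998 = 1010111101101111010
R = -164998 + 239507 = 74509 = 0010010001100001101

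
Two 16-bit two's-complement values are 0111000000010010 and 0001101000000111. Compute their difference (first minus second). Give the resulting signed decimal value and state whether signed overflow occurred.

0111000000010010 = 28690 (signed)
0001101000000111 = 6663 (signed)
Subtract via negate-and-add: invert 0001101000000111 + 1 = 1110010111111001 (i.e. -6663).
  0111000000010010
+ 1110010111111001
= 0101011000001011  (discard carry-out 1)
Result 0101011000001011: MSB = 0 → value 22027.
Addends (after negating the subtrahend) have opposite signs, so signed overflow cannot occur.

22027; no overflow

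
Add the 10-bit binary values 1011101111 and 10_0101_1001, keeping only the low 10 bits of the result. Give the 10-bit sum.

0101001000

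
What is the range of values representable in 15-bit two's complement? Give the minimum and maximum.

Minimum: −2^14 = -16384.
Maximum: 2^14 − 1 = 16383.

min = -16384, max = 16383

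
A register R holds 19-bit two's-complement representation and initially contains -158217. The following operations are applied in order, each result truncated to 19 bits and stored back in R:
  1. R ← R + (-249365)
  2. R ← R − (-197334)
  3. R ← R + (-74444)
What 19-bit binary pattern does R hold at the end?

Start: R = -158217 = 1011001010111110111.
R = -158217 + (-249365) = -407582; wraps to 116706 = 0011100011111100010
R = 116706 − (-197334) = 314040; wraps to -210248 = 1001100101010111000
R = -210248 + (-74444) = -284692; wraps to 239596 = 0111010011111101100

0111010011111101100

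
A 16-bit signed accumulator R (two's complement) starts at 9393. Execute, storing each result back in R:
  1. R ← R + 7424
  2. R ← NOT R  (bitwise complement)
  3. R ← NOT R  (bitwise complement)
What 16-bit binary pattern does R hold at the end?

0100000110110001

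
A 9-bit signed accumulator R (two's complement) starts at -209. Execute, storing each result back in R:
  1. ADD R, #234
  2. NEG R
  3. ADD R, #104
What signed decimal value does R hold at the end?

Start: R = -209 = 100101111.
R = -209 + 234 = 25 = 000011001
R = −(25) = -25 = 111100111
R = -25 + 104 = 79 = 001001111

79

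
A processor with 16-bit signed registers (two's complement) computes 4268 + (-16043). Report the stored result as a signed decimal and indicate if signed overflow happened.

4268 → 0001000010101100
-16043 → 1100000101010101
  0001000010101100
+ 1100000101010101
= 1101001000000001
Result 1101001000000001: MSB = 1 → 53761 − 65536 = -11775.
Addends have opposite signs, so signed overflow cannot occur.

-11775; no overflow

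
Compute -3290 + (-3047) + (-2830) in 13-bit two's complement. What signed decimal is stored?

-975

-3290 + (-3047) = -6337 → wraps to 1855 (0011100111111)
1855 + (-2830) = -975 (1110000110001)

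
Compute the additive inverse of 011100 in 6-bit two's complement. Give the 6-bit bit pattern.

100100

Invert: 100011. Add 1: 100100.
Check: 011100 = 28, 100100 = -28.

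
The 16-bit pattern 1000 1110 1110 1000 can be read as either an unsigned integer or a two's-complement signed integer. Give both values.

unsigned = 36584, signed = -28952

Unsigned: 1000111011101000 = 36584.
Signed: MSB=1 → 36584 − 65536 = -28952.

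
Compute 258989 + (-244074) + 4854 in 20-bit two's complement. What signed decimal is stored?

258989 + (-244074) = 14915 (00000011101001000011)
14915 + 4854 = 19769 (00000100110100111001)

19769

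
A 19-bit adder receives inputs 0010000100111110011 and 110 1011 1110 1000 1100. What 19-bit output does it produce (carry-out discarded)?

1111100100001111111

  0010000100111110011
+ 1101011111010001100
= 1111100100001111111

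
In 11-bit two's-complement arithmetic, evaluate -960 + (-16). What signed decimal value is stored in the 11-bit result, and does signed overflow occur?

-976; no overflow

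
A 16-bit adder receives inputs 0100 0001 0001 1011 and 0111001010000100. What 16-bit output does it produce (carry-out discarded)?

  0100000100011011
+ 0111001010000100
= 1011001110011111

1011001110011111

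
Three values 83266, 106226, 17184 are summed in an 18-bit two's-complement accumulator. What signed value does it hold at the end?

-55468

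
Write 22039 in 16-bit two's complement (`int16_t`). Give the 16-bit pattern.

22039 is non-negative, so write it directly in 16 bits: 0101011000010111.

0101011000010111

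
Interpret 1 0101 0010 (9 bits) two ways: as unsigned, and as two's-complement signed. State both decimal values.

unsigned = 338, signed = -174

Unsigned: 101010010 = 338.
Signed: MSB=1 → 338 − 512 = -174.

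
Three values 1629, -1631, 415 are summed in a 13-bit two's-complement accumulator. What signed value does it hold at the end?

413

1629 + (-1631) = -2 (1111111111110)
-2 + 415 = 413 (0000110011101)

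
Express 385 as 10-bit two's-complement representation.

0110000001

385 is non-negative, so write it directly in 10 bits: 0110000001.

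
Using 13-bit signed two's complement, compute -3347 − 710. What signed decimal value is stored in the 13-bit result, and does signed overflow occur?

-4057; no overflow

-3347 → 1001011101101
710 → 0001011000110
Subtract via negate-and-add: invert 0001011000110 + 1 = 1110100111010 (i.e. -710).
  1001011101101
+ 1110100111010
= 1000000100111  (discard carry-out 1)
Result 1000000100111: MSB = 1 → 4135 − 8192 = -4057.
Both addends (after negating the subtrahend) are negative and so is the stored result: no signed overflow.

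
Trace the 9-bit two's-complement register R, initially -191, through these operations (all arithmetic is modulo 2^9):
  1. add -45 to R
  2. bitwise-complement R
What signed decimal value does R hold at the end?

235

Start: R = -191 = 101000001.
R = -191 + (-45) = -236 = 100010100
R = NOT 100010100 = 011101011 = 235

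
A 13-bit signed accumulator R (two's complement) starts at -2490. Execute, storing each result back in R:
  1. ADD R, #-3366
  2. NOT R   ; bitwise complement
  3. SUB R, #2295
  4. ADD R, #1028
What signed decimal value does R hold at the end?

Start: R = -2490 = 1011001000110.
R = -2490 + (-3366) = -5856; wraps to 2336 = 0100100100000
R = NOT 0100100100000 = 1011011011111 = -2337
R = -2337 − 2295 = -4632; wraps to 3560 = 0110111101000
R = 3560 + 1028 = 4588; wraps to -3604 = 1000111101100

-3604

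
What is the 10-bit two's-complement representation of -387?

|-387| = 387 = 0110000011 in 10 bits.
Invert the bits: 1001111100. Add 1: 1001111101.
Check: 1001111101 reads as 637 − 1024 = -387.

1001111101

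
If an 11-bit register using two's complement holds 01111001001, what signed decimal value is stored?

969

MSB is 0, so the value is non-negative: 01111001001 = 969.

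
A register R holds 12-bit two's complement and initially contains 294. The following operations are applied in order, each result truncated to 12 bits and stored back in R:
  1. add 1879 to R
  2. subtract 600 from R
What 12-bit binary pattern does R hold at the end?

011000100101

Start: R = 294 = 000100100110.
R = 294 + 1879 = 2173; wraps to -1923 = 100001111101
R = -1923 − 600 = -2523; wraps to 1573 = 011000100101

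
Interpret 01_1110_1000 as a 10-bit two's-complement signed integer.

488

MSB is 0, so the value is non-negative: 0111101000 = 488.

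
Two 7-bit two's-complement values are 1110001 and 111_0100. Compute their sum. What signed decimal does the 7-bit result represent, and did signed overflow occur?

1110001 = -15 (signed)
111_0100 → 1110100 = -12 (signed)
  1110001
+ 1110100
= 1100101  (discard carry-out 1)
Result 1100101: MSB = 1 → 101 − 128 = -27.
Both addends are negative and so is the stored result: no signed overflow.

-27; no overflow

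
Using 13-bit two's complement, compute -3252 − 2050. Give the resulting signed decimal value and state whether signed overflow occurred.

2890; overflow

-3252 → 1001101001100
2050 → 0100000000010
Subtract via negate-and-add: invert 0100000000010 + 1 = 1011111111110 (i.e. -2050).
  1001101001100
+ 1011111111110
= 0101101001010  (discard carry-out 1)
Result 0101101001010: MSB = 0 → value 2890.
Both addends (after negating the subtrahend) are negative but the stored result is non-negative: signed overflow. The true value -3252 − 2050 = -5302 lies outside [-4096, 4095].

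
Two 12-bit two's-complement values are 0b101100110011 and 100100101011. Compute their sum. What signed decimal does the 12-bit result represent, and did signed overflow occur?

1118; overflow

0b101100110011 → 101100110011 = -1229 (signed)
100100101011 = -1749 (signed)
  101100110011
+ 100100101011
= 010001011110  (discard carry-out 1)
Result 010001011110: MSB = 0 → value 1118.
Both addends are negative but the stored result is non-negative: signed overflow. The true value -1229 + (-1749) = -2978 lies outside [-2048, 2047].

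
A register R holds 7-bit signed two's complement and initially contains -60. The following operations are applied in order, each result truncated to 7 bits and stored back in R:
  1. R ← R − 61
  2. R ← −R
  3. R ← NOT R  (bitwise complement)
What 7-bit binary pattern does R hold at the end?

0000110

Start: R = -60 = 1000100.
R = -60 − 61 = -121; wraps to 7 = 0000111
R = −(7) = -7 = 1111001
R = NOT 1111001 = 0000110 = 6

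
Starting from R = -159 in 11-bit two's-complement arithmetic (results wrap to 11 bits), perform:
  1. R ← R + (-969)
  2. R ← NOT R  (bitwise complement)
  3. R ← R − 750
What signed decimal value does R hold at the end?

377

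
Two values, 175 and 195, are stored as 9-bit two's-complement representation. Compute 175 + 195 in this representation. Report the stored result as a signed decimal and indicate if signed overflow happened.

-142; overflow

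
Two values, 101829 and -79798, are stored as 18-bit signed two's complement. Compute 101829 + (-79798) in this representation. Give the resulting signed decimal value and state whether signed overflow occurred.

101829 → 011000110111000101
-79798 → 101100100001001010
  011000110111000101
+ 101100100001001010
= 000101011000001111  (discard carry-out 1)
Result 000101011000001111: MSB = 0 → value 22031.
Addends have opposite signs, so signed overflow cannot occur.

22031; no overflow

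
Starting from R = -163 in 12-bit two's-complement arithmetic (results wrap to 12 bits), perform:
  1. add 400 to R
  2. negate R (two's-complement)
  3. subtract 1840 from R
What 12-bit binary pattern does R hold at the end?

011111100011

Start: R = -163 = 111101011101.
R = -163 + 400 = 237 = 000011101101
R = −(237) = -237 = 111100010011
R = -237 − 1840 = -2077; wraps to 2019 = 011111100011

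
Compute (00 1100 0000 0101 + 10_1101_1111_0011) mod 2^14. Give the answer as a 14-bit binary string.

  00110000000101
+ 10110111110011
= 11100111111000

11100111111000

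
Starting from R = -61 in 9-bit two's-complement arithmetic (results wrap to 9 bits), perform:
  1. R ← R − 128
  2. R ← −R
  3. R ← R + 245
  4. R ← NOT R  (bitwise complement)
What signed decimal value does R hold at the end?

77

Start: R = -61 = 111000011.
R = -61 − 128 = -189 = 101000011
R = −(-189) = 189 = 010111101
R = 189 + 245 = 434; wraps to -78 = 110110010
R = NOT 110110010 = 001001101 = 77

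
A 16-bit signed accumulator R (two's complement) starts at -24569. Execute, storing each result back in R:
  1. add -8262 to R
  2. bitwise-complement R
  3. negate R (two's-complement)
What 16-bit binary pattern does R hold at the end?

0111111111000010

Start: R = -24569 = 1010000000000111.
R = -24569 + (-8262) = -32831; wraps to 32705 = 0111111111000001
R = NOT 0111111111000001 = 1000000000111110 = -32706
R = −(-32706) = 32706 = 0111111111000010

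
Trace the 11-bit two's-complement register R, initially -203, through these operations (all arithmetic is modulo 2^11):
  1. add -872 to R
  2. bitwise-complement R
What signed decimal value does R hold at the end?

-974

Start: R = -203 = 11100110101.
R = -203 + (-872) = -1075; wraps to 973 = 01111001101
R = NOT 01111001101 = 10000110010 = -974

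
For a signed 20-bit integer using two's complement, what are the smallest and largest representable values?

min = -524288, max = 524287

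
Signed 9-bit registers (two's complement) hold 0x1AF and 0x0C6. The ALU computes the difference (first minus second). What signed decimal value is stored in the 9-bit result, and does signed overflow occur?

233; overflow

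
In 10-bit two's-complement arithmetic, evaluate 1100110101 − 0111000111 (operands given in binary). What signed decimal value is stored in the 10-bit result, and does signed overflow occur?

1100110101 = -203 (signed)
0111000111 = 455 (signed)
Subtract via negate-and-add: invert 0111000111 + 1 = 1000111001 (i.e. -455).
  1100110101
+ 1000111001
= 0101101110  (discard carry-out 1)
Result 0101101110: MSB = 0 → value 366.
Both addends (after negating the subtrahend) are negative but the stored result is non-negative: signed overflow. The true value -203 − 455 = -658 lies outside [-512, 511].

366; overflow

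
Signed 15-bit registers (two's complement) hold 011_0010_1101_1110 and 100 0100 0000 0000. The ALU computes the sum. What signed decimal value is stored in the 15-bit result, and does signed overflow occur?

011_0010_1101_1110 → 011001011011110 = 13022 (signed)
100 0100 0000 0000 → 100010000000000 = -15360 (signed)
  011001011011110
+ 100010000000000
= 111011011011110
Result 111011011011110: MSB = 1 → 30430 − 32768 = -2338.
Addends have opposite signs, so signed overflow cannot occur.

-2338; no overflow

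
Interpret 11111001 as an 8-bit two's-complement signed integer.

-7

MSB is 1, so the value is negative.
Unsigned reading: 249. Subtract 2^8 = 256: 249 − 256 = -7.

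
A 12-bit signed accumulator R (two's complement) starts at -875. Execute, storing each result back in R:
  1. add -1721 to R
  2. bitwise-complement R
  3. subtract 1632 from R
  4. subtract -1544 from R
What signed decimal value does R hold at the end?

-1589

Start: R = -875 = 110010010101.
R = -875 + (-1721) = -2596; wraps to 1500 = 010111011100
R = NOT 010111011100 = 101000100011 = -1501
R = -1501 − 1632 = -3133; wraps to 963 = 001111000011
R = 963 − (-1544) = 2507; wraps to -1589 = 100111001011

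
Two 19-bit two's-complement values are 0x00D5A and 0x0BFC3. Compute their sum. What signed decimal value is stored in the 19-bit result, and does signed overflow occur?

52509; no overflow

0x00D5A = 0000000110101011010 = 3418 (signed)
0x0BFC3 = 0001011111111000011 = 49091 (signed)
  0000000110101011010
+ 0001011111111000011
= 0001100110100011101
Result 0001100110100011101: MSB = 0 → value 52509.
Both addends are non-negative and so is the stored result: no signed overflow.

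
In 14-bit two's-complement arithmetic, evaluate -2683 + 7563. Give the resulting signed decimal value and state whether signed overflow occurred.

-2683 → 11010110000101
7563 → 01110110001011
  11010110000101
+ 01110110001011
= 01001100010000  (discard carry-out 1)
Result 01001100010000: MSB = 0 → value 4880.
Addends have opposite signs, so signed overflow cannot occur.

4880; no overflow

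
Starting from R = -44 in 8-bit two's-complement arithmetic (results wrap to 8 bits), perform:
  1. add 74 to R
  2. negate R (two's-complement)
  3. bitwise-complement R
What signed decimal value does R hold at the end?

Start: R = -44 = 11010100.
R = -44 + 74 = 30 = 00011110
R = −(30) = -30 = 11100010
R = NOT 11100010 = 00011101 = 29

29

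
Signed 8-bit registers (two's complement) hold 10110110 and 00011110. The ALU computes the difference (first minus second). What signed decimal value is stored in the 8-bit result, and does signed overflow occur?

-104; no overflow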